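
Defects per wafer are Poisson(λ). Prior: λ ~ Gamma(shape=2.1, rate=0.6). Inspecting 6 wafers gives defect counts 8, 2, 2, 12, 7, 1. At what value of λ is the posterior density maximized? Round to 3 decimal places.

5.015

Σ counts = 32. Posterior: Gamma(shape = 2.1+32 = 34.1, rate = 0.6+6 = 6.6).
Mode = (α−1)/β = 33.1/6.6 = 5.015.
Mean = α/β = 34.1/6.6 = 5.167.
This is the posterior mode — the MAP estimate.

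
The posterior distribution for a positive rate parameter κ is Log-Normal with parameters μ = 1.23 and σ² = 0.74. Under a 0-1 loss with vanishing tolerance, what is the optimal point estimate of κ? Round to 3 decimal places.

Mode = exp(μ − σ²) = exp(0.49) = 1.632.
Mean = exp(μ + σ²/2) = exp(1.600) = 4.953.
This is the posterior mode — the MAP estimate.

1.632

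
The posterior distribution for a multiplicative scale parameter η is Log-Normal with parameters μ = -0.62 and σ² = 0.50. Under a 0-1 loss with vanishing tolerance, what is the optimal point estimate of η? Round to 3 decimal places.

Mode = exp(μ − σ²) = exp(-1.12) = 0.326.
Mean = exp(μ + σ²/2) = exp(-0.370) = 0.691.
This is the posterior mode — the MAP estimate.

0.326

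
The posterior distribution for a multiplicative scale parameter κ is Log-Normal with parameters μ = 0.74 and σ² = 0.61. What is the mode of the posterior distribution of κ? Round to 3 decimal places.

1.139

Mode = exp(μ − σ²) = exp(0.13) = 1.139.
Mean = exp(μ + σ²/2) = exp(1.045) = 2.843.
This is the posterior mode — the MAP estimate.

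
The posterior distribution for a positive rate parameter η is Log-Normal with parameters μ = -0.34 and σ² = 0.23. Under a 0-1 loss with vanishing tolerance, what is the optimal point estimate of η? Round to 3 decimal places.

Mode = exp(μ − σ²) = exp(-0.57) = 0.566.
Mean = exp(μ + σ²/2) = exp(-0.225) = 0.799.
This is the posterior mode — the MAP estimate.

0.566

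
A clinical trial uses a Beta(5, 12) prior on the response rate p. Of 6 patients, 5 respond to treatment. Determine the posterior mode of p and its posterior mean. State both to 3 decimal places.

p_MAP = 0.429, E[p|data] = 0.435

Posterior: Beta(5+5, 12+1) = Beta(10, 13).
Mode = (10−1)/(10+13−2) = 9/21 = 0.429.
Mean = 10/(10+13) = 10/23 = 0.435.
Right-skewed posterior ⇒ mode < mean.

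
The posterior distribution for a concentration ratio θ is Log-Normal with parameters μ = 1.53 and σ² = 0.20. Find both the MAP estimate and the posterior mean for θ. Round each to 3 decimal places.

MAP estimate = 3.781, posterior mean = 5.104

Mode = exp(μ − σ²) = exp(1.33) = 3.781.
Mean = exp(μ + σ²/2) = exp(1.630) = 5.104.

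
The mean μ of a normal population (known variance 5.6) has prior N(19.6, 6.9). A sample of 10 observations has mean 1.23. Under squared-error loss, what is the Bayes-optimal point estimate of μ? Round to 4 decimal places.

2.6090

Posterior for μ is Normal. Precision-weighted mean: (1/6.9·19.6 + 10/5.6·1.23) / (1/6.9 + 10/5.6) = 2.6090.
A Normal posterior is symmetric, so mode = mean.
Squared-error loss ⇒ the optimal estimator is the posterior mean.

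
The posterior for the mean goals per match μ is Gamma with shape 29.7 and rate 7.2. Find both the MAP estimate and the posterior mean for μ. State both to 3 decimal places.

MAP = 3.986, posterior mean = 4.125

Mode = (α−1)/β = 28.7/7.2 = 3.986.
Mean = α/β = 29.7/7.2 = 4.125.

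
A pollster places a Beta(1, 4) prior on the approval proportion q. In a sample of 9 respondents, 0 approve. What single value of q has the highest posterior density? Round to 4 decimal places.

Posterior: Beta(1+0, 4+9) = Beta(1, 13).
Since α = 1 ≤ 1 and β > 1, the Beta density is monotone decreasing on [0,1]; the mode is at 0.
Mean = 1/(1+13) = 0.0714.
This is the posterior mode — the MAP estimate.

0.0000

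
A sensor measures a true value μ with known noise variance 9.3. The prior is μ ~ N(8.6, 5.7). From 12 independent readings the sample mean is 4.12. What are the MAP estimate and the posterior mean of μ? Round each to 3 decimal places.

Posterior for μ is Normal. Precision-weighted mean: (1/5.7·8.6 + 12/9.3·4.12) / (1/5.7 + 12/9.3) = 4.656.
A Normal posterior is symmetric, so mode = mean.

MAP: 4.656. Posterior mean: 4.656.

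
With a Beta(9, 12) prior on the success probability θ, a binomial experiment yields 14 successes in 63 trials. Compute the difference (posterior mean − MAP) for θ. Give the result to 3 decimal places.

Posterior: Beta(9+14, 12+49) = Beta(23, 61).
Mode = (23−1)/(23+61−2) = 22/82 = 0.268.
Mean = 23/(23+61) = 23/84 = 0.274.
Difference = 0.274 − 0.268 = 0.006.
Mean > mode: the posterior has a right tail.

0.006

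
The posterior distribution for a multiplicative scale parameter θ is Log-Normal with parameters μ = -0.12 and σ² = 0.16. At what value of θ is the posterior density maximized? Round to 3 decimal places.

Mode = exp(μ − σ²) = exp(-0.28) = 0.756.
Mean = exp(μ + σ²/2) = exp(-0.040) = 0.961.
This is the posterior mode — the MAP estimate.

0.756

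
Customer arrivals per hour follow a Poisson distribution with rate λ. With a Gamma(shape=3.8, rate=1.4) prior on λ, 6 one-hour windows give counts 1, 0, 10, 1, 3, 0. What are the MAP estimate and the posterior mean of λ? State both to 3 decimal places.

Σ counts = 15. Posterior: Gamma(shape = 3.8+15 = 18.8, rate = 1.4+6 = 7.4).
Mode = (α−1)/β = 17.8/7.4 = 2.405.
Mean = α/β = 18.8/7.4 = 2.541.

MAP = 2.405; posterior mean = 2.541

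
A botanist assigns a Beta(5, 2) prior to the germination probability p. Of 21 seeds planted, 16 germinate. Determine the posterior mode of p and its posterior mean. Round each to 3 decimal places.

p_MAP = 0.769, E[p|data] = 0.750

Posterior: Beta(5+16, 2+5) = Beta(21, 7).
Mode = (21−1)/(21+7−2) = 20/26 = 0.769.
Mean = 21/(21+7) = 21/28 = 0.750.
Mode > mean: the posterior has a left tail.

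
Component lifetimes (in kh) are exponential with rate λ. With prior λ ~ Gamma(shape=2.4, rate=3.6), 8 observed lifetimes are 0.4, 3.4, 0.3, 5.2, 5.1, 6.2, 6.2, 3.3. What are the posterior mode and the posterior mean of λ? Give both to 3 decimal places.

posterior mode = 0.279, posterior mean = 0.309

Σ times = 30.1. Posterior: Gamma(shape = 2.4+8 = 10.4, rate = 3.6+30.1 = 33.7).
Mode = (α−1)/β = 9.4/33.7 = 0.279.
Mean = α/β = 10.4/33.7 = 0.309.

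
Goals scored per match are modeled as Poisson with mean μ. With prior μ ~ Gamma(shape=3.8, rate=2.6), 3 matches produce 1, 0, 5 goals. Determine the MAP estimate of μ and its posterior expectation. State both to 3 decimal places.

Σ counts = 6. Posterior: Gamma(shape = 3.8+6 = 9.8, rate = 2.6+3 = 5.6).
Mode = (α−1)/β = 8.8/5.6 = 1.571.
Mean = α/β = 9.8/5.6 = 1.750.
Mean > mode: the posterior has a right tail.

MAP = 1.571; posterior mean = 1.750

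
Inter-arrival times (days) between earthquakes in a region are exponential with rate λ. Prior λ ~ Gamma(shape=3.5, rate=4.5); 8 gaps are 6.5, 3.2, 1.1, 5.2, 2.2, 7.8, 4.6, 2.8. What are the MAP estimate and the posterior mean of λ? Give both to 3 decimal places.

Σ times = 33.4. Posterior: Gamma(shape = 3.5+8 = 11.5, rate = 4.5+33.4 = 37.9).
Mode = (α−1)/β = 10.5/37.9 = 0.277.
Mean = α/β = 11.5/37.9 = 0.303.

λ_MAP = 0.277, E[λ|data] = 0.303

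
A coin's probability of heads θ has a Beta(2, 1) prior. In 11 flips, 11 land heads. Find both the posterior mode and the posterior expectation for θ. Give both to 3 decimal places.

posterior mode = 1.000, posterior expectation = 0.929

Posterior: Beta(2+11, 1+0) = Beta(13, 1).
Since β = 1 ≤ 1 and α > 1, the Beta density is monotone increasing on [0,1]; the mode is at 1.
Mean = 13/(13+1) = 0.929.
The mean is pulled below the mode by the posterior's left skew.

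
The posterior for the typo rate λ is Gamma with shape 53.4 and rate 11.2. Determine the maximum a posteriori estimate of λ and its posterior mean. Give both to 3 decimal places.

maximum a posteriori estimate = 4.679, posterior mean = 4.768

Mode = (α−1)/β = 52.4/11.2 = 4.679.
Mean = α/β = 53.4/11.2 = 4.768.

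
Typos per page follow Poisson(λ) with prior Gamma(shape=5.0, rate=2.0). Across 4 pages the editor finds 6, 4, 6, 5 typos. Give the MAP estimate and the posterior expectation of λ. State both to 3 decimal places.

Σ counts = 21. Posterior: Gamma(shape = 5.0+21 = 26.0, rate = 2.0+4 = 6.0).
Mode = (α−1)/β = 25.0/6.0 = 4.167.
Mean = α/β = 26.0/6.0 = 4.333.

MAP = 4.167; posterior mean = 4.333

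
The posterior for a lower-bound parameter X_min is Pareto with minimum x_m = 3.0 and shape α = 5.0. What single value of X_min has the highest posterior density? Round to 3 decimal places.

3.000

The Pareto density is strictly decreasing on [x_m, ∞), so the mode is x_m = 3.000.
Mean = α·x_m/(α−1) = 5.0·3.0/4.0 = 3.750.
This is the posterior mode — the MAP estimate.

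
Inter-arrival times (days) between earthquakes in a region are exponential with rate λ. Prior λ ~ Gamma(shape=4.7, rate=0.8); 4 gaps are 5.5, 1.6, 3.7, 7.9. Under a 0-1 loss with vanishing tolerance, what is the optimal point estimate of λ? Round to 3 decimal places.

0.395

Σ times = 18.7. Posterior: Gamma(shape = 4.7+4 = 8.7, rate = 0.8+18.7 = 19.5).
Mode = (α−1)/β = 7.7/19.5 = 0.395.
Mean = α/β = 8.7/19.5 = 0.446.
This is the posterior mode — the MAP estimate.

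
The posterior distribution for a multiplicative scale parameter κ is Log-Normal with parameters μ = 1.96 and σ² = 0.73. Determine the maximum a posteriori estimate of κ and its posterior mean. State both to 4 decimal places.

MAP = 3.4212; posterior mean = 10.2267

Mode = exp(μ − σ²) = exp(1.23) = 3.4212.
Mean = exp(μ + σ²/2) = exp(2.325) = 10.2267.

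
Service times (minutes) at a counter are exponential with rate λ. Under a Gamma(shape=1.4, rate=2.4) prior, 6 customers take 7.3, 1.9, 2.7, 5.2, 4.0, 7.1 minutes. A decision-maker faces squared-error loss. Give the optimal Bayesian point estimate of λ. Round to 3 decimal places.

Σ times = 28.2. Posterior: Gamma(shape = 1.4+6 = 7.4, rate = 2.4+28.2 = 30.6).
Mode = (α−1)/β = 6.4/30.6 = 0.209.
Mean = α/β = 7.4/30.6 = 0.242.
Squared-error loss ⇒ the optimal estimator is the posterior mean.

0.242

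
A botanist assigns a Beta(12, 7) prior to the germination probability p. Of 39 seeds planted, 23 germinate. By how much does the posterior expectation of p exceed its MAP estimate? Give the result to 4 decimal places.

-0.0037

Posterior: Beta(12+23, 7+16) = Beta(35, 23).
Mode = (35−1)/(35+23−2) = 34/56 = 0.6071.
Mean = 35/(35+23) = 35/58 = 0.6034.
Difference = 0.6034 − 0.6071 = -0.0037.
The mean is pulled below the mode by the posterior's left skew.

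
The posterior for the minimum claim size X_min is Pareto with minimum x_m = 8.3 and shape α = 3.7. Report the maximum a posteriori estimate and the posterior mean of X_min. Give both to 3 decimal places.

MAP = 8.300; posterior mean = 11.374

The Pareto density is strictly decreasing on [x_m, ∞), so the mode is x_m = 8.300.
Mean = α·x_m/(α−1) = 3.7·8.3/2.7 = 11.374.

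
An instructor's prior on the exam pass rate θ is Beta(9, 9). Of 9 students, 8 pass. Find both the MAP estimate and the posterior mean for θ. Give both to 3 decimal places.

Posterior: Beta(9+8, 9+1) = Beta(17, 10).
Mode = (17−1)/(17+10−2) = 16/25 = 0.640.
Mean = 17/(17+10) = 17/27 = 0.630.
Left-skewed posterior ⇒ mean < mode.

MAP = 0.640; posterior mean = 0.630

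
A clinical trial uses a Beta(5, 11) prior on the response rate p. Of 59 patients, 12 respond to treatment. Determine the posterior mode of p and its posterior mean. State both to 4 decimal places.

MAP: 0.2192. Posterior mean: 0.2267.

Posterior: Beta(5+12, 11+47) = Beta(17, 58).
Mode = (17−1)/(17+58−2) = 16/73 = 0.2192.
Mean = 17/(17+58) = 17/75 = 0.2267.
Right-skewed posterior ⇒ mode < mean.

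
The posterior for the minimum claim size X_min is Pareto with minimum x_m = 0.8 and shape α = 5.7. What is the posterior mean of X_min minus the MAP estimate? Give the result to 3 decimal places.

0.170

The Pareto density is strictly decreasing on [x_m, ∞), so the mode is x_m = 0.800.
Mean = α·x_m/(α−1) = 5.7·0.8/4.7 = 0.970.
Difference = 0.970 − 0.800 = 0.170.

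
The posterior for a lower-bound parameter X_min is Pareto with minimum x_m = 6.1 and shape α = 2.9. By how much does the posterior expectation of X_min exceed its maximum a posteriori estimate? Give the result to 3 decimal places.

The Pareto density is strictly decreasing on [x_m, ∞), so the mode is x_m = 6.100.
Mean = α·x_m/(α−1) = 2.9·6.1/1.9 = 9.311.
Difference = 9.311 − 6.100 = 3.211.

3.211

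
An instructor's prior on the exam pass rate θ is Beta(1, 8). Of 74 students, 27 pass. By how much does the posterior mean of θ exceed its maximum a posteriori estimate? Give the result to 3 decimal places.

0.004

Posterior: Beta(1+27, 8+47) = Beta(28, 55).
Mode = (28−1)/(28+55−2) = 27/81 = 0.333.
Mean = 28/(28+55) = 28/83 = 0.337.
Difference = 0.337 − 0.333 = 0.004.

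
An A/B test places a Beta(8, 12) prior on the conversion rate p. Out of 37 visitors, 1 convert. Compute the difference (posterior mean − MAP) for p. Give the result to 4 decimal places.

Posterior: Beta(8+1, 12+36) = Beta(9, 48).
Mode = (9−1)/(9+48−2) = 8/55 = 0.1455.
Mean = 9/(9+48) = 9/57 = 0.1579.
Difference = 0.1579 − 0.1455 = 0.0124.
The mean is pulled above the mode by the posterior's right skew.

0.0124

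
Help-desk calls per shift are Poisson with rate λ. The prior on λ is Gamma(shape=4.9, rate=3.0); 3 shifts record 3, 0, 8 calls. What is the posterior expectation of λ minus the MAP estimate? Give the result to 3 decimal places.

Σ counts = 11. Posterior: Gamma(shape = 4.9+11 = 15.9, rate = 3.0+3 = 6.0).
Mode = (α−1)/β = 14.9/6.0 = 2.483.
Mean = α/β = 15.9/6.0 = 2.650.
Difference = 2.650 − 2.483 = 0.167.
The posterior is right-skewed, so the mean exceeds the mode.

0.167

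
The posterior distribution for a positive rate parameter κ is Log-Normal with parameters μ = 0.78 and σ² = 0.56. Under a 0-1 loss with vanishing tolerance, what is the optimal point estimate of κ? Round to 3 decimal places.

1.246

Mode = exp(μ − σ²) = exp(0.22) = 1.246.
Mean = exp(μ + σ²/2) = exp(1.060) = 2.886.
This is the posterior mode — the MAP estimate.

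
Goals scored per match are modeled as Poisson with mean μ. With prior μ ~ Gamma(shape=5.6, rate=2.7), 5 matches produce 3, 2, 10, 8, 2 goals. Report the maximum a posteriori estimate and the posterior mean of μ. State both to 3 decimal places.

Σ counts = 25. Posterior: Gamma(shape = 5.6+25 = 30.6, rate = 2.7+5 = 7.7).
Mode = (α−1)/β = 29.6/7.7 = 3.844.
Mean = α/β = 30.6/7.7 = 3.974.
The posterior is right-skewed, so the mean exceeds the mode.

maximum a posteriori estimate = 3.844, posterior mean = 3.974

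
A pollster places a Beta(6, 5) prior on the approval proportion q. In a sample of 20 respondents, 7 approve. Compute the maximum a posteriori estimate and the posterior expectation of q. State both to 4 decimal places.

MAP = 0.4138, posterior mean = 0.4194

Posterior: Beta(6+7, 5+13) = Beta(13, 18).
Mode = (13−1)/(13+18−2) = 12/29 = 0.4138.
Mean = 13/(13+18) = 13/31 = 0.4194.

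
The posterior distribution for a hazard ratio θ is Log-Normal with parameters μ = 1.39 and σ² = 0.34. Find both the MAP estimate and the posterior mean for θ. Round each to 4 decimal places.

Mode = exp(μ − σ²) = exp(1.05) = 2.8577.
Mean = exp(μ + σ²/2) = exp(1.560) = 4.7588.

MAP = 2.8577, posterior mean = 4.7588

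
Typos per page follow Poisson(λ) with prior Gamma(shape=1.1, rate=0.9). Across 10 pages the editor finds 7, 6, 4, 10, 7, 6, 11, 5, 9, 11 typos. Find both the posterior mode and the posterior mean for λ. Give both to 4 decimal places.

Σ counts = 76. Posterior: Gamma(shape = 1.1+76 = 77.1, rate = 0.9+10 = 10.9).
Mode = (α−1)/β = 76.1/10.9 = 6.9817.
Mean = α/β = 77.1/10.9 = 7.0734.
The mean is pulled above the mode by the posterior's right skew.

MAP = 6.9817, posterior mean = 7.0734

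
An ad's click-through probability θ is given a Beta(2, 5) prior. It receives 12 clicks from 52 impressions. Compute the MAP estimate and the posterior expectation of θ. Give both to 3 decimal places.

Posterior: Beta(2+12, 5+40) = Beta(14, 45).
Mode = (14−1)/(14+45−2) = 13/57 = 0.228.
Mean = 14/(14+45) = 14/59 = 0.237.

θ_MAP = 0.228, E[θ|data] = 0.237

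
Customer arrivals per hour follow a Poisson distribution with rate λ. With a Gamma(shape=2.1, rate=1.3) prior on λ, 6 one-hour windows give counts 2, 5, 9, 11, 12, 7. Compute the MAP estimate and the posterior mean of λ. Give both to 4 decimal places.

MAP = 6.4521, posterior mean = 6.5890

Σ counts = 46. Posterior: Gamma(shape = 2.1+46 = 48.1, rate = 1.3+6 = 7.3).
Mode = (α−1)/β = 47.1/7.3 = 6.4521.
Mean = α/β = 48.1/7.3 = 6.5890.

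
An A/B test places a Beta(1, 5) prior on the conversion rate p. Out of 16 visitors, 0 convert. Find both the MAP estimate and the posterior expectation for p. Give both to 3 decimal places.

Posterior: Beta(1+0, 5+16) = Beta(1, 21).
Since α = 1 ≤ 1 and β > 1, the Beta density is monotone decreasing on [0,1]; the mode is at 0.
Mean = 1/(1+21) = 0.045.

MAP = 0.000, posterior mean = 0.045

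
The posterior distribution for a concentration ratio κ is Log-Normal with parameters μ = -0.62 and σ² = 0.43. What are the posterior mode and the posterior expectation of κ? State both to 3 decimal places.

posterior mode = 0.350, posterior expectation = 0.667

Mode = exp(μ − σ²) = exp(-1.05) = 0.350.
Mean = exp(μ + σ²/2) = exp(-0.405) = 0.667.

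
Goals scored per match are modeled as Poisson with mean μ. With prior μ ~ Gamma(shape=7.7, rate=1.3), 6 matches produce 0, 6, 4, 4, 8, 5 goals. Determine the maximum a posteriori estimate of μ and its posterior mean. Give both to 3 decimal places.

maximum a posteriori estimate = 4.616, posterior mean = 4.753

Σ counts = 27. Posterior: Gamma(shape = 7.7+27 = 34.7, rate = 1.3+6 = 7.3).
Mode = (α−1)/β = 33.7/7.3 = 4.616.
Mean = α/β = 34.7/7.3 = 4.753.
The posterior is right-skewed, so the mean exceeds the mode.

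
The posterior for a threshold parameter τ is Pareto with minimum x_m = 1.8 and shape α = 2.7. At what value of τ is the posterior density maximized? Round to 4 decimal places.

The Pareto density is strictly decreasing on [x_m, ∞), so the mode is x_m = 1.8000.
Mean = α·x_m/(α−1) = 2.7·1.8/1.7 = 2.8588.
This is the posterior mode — the MAP estimate.

1.8000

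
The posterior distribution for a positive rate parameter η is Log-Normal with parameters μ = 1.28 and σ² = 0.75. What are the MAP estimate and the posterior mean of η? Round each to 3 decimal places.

Mode = exp(μ − σ²) = exp(0.53) = 1.699.
Mean = exp(μ + σ²/2) = exp(1.655) = 5.233.

MAP: 1.699. Posterior mean: 5.233.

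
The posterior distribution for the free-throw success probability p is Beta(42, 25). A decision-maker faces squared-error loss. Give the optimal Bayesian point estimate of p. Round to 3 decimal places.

0.627

Mode = (42−1)/(42+25−2) = 41/65 = 0.631.
Mean = 42/(42+25) = 42/67 = 0.627.
Squared-error loss ⇒ the optimal estimator is the posterior mean.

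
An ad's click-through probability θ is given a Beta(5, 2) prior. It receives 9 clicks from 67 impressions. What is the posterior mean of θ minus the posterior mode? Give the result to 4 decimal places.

Posterior: Beta(5+9, 2+58) = Beta(14, 60).
Mode = (14−1)/(14+60−2) = 13/72 = 0.1806.
Mean = 14/(14+60) = 14/74 = 0.1892.
Difference = 0.1892 − 0.1806 = 0.0086.

0.0086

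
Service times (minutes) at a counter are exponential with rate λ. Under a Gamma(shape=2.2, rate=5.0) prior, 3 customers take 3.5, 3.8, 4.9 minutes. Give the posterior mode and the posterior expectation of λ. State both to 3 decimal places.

Σ times = 12.2. Posterior: Gamma(shape = 2.2+3 = 5.2, rate = 5.0+12.2 = 17.2).
Mode = (α−1)/β = 4.2/17.2 = 0.244.
Mean = α/β = 5.2/17.2 = 0.302.

λ_MAP = 0.244, E[λ|data] = 0.302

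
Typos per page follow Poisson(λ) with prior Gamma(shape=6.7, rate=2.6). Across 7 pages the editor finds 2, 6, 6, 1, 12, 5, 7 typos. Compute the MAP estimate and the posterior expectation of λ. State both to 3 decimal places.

Σ counts = 39. Posterior: Gamma(shape = 6.7+39 = 45.7, rate = 2.6+7 = 9.6).
Mode = (α−1)/β = 44.7/9.6 = 4.656.
Mean = α/β = 45.7/9.6 = 4.760.

MAP: 4.656. Posterior mean: 4.760.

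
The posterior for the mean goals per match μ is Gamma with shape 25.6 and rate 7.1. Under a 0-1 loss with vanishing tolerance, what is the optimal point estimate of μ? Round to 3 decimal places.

3.465

Mode = (α−1)/β = 24.6/7.1 = 3.465.
Mean = α/β = 25.6/7.1 = 3.606.
This is the posterior mode — the MAP estimate.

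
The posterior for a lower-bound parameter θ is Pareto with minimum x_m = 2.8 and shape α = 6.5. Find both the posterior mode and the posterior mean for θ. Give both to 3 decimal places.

MAP = 2.800; posterior mean = 3.309

The Pareto density is strictly decreasing on [x_m, ∞), so the mode is x_m = 2.800.
Mean = α·x_m/(α−1) = 6.5·2.8/5.5 = 3.309.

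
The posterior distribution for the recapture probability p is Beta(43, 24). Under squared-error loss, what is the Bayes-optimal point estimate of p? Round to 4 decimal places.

0.6418

Mode = (43−1)/(43+24−2) = 42/65 = 0.6462.
Mean = 43/(43+24) = 43/67 = 0.6418.
Squared-error loss ⇒ the optimal estimator is the posterior mean.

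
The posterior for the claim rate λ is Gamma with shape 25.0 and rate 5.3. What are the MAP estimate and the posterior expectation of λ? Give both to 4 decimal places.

Mode = (α−1)/β = 24.0/5.3 = 4.5283.
Mean = α/β = 25.0/5.3 = 4.7170.
The mean is pulled above the mode by the posterior's right skew.

MAP = 4.5283, posterior mean = 4.7170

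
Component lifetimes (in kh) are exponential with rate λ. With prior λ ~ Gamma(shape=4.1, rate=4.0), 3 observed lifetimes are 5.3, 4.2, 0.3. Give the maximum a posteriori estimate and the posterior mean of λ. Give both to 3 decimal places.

Σ times = 9.8. Posterior: Gamma(shape = 4.1+3 = 7.1, rate = 4.0+9.8 = 13.8).
Mode = (α−1)/β = 6.1/13.8 = 0.442.
Mean = α/β = 7.1/13.8 = 0.514.
Right-skewed posterior ⇒ mode < mean.

maximum a posteriori estimate = 0.442, posterior mean = 0.514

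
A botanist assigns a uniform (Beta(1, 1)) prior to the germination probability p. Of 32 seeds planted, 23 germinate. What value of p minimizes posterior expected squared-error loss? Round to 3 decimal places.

Posterior: Beta(1+23, 1+9) = Beta(24, 10).
Mode = (24−1)/(24+10−2) = 23/32 = 0.719.
With a flat prior the MAP equals the MLE, 23/32.
Mean = 24/(24+10) = 24/34 = 0.706.
Squared-error loss ⇒ the optimal estimator is the posterior mean.

0.706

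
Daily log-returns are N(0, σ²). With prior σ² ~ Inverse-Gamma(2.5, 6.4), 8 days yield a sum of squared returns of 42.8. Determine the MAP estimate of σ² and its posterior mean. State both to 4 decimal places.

Posterior: Inverse-Gamma(shape = 2.5+8/2 = 6.5, scale = 6.4+42.8/2 = 27.8).
Mode = β/(α+1) = 27.8/7.5 = 3.7067.
Mean = β/(α−1) = 27.8/5.5 = 5.0545.

MAP = 3.7067; posterior mean = 5.0545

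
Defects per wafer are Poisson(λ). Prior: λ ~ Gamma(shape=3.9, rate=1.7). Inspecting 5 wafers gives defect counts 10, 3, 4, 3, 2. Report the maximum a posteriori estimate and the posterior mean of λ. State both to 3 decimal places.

MAP = 3.716, posterior mean = 3.866

Σ counts = 22. Posterior: Gamma(shape = 3.9+22 = 25.9, rate = 1.7+5 = 6.7).
Mode = (α−1)/β = 24.9/6.7 = 3.716.
Mean = α/β = 25.9/6.7 = 3.866.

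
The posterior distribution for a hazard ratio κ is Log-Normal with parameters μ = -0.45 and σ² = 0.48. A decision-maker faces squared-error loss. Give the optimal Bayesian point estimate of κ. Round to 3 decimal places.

Mode = exp(μ − σ²) = exp(-0.93) = 0.395.
Mean = exp(μ + σ²/2) = exp(-0.210) = 0.811.
Squared-error loss ⇒ the optimal estimator is the posterior mean.

0.811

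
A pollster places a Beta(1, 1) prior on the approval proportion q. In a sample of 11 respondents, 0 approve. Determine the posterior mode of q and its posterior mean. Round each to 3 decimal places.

q_MAP = 0.000, E[q|data] = 0.077

Posterior: Beta(1+0, 1+11) = Beta(1, 12).
Since α = 1 ≤ 1 and β > 1, the Beta density is monotone decreasing on [0,1]; the mode is at 0.
Mean = 1/(1+12) = 0.077.
The posterior is right-skewed, so the mean exceeds the mode.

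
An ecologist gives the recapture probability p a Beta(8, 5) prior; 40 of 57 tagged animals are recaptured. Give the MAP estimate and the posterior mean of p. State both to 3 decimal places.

Posterior: Beta(8+40, 5+17) = Beta(48, 22).
Mode = (48−1)/(48+22−2) = 47/68 = 0.691.
Mean = 48/(48+22) = 48/70 = 0.686.

p_MAP = 0.691, E[p|data] = 0.686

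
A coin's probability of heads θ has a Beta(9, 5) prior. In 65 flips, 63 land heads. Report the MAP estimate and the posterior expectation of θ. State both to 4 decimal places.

Posterior: Beta(9+63, 5+2) = Beta(72, 7).
Mode = (72−1)/(72+7−2) = 71/77 = 0.9221.
Mean = 72/(72+7) = 72/79 = 0.9114.
The mean is pulled below the mode by the posterior's left skew.

MAP estimate = 0.9221, posterior expectation = 0.9114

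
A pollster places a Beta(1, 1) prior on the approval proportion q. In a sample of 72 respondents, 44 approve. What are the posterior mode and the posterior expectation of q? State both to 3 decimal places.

Posterior: Beta(1+44, 1+28) = Beta(45, 29).
Mode = (45−1)/(45+29−2) = 44/72 = 0.611.
With a flat prior the MAP equals the MLE, 44/72.
Mean = 45/(45+29) = 45/74 = 0.608.

MAP: 0.611. Posterior mean: 0.608.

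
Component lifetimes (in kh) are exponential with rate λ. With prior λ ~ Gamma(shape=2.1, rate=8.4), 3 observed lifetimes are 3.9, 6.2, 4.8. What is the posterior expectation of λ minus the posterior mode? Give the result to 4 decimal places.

0.0429

Σ times = 14.9. Posterior: Gamma(shape = 2.1+3 = 5.1, rate = 8.4+14.9 = 23.3).
Mode = (α−1)/β = 4.1/23.3 = 0.1760.
Mean = α/β = 5.1/23.3 = 0.2189.
Difference = 0.2189 − 0.1760 = 0.0429.
Right-skewed posterior ⇒ mode < mean.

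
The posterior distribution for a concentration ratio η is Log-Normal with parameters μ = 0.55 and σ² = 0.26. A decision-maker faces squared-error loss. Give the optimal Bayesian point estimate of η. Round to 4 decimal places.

Mode = exp(μ − σ²) = exp(0.29) = 1.3364.
Mean = exp(μ + σ²/2) = exp(0.680) = 1.9739.
Squared-error loss ⇒ the optimal estimator is the posterior mean.

1.9739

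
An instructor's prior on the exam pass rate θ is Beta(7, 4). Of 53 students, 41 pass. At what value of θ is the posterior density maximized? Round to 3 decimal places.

0.758

Posterior: Beta(7+41, 4+12) = Beta(48, 16).
Mode = (48−1)/(48+16−2) = 47/62 = 0.758.
Mean = 48/(48+16) = 48/64 = 0.750.
This is the posterior mode — the MAP estimate.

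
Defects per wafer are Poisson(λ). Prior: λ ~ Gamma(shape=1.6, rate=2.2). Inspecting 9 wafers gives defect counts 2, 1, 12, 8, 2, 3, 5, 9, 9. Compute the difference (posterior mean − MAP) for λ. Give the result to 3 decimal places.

Σ counts = 51. Posterior: Gamma(shape = 1.6+51 = 52.6, rate = 2.2+9 = 11.2).
Mode = (α−1)/β = 51.6/11.2 = 4.607.
Mean = α/β = 52.6/11.2 = 4.696.
Difference = 4.696 − 4.607 = 0.089.

0.089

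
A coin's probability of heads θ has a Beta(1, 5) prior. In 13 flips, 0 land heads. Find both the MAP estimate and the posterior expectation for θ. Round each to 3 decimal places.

Posterior: Beta(1+0, 5+13) = Beta(1, 18).
Since α = 1 ≤ 1 and β > 1, the Beta density is monotone decreasing on [0,1]; the mode is at 0.
Mean = 1/(1+18) = 0.053.

MAP: 0.000. Posterior mean: 0.053.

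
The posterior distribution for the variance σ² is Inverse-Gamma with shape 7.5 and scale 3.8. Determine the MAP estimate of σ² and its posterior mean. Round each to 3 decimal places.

MAP = 0.447, posterior mean = 0.585

Mode = β/(α+1) = 3.8/8.5 = 0.447.
Mean = β/(α−1) = 3.8/6.5 = 0.585.
The posterior is right-skewed, so the mean exceeds the mode.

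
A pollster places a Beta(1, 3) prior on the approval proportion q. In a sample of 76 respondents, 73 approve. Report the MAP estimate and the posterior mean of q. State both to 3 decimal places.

MAP estimate = 0.936, posterior mean = 0.925

Posterior: Beta(1+73, 3+3) = Beta(74, 6).
Mode = (74−1)/(74+6−2) = 73/78 = 0.936.
Mean = 74/(74+6) = 74/80 = 0.925.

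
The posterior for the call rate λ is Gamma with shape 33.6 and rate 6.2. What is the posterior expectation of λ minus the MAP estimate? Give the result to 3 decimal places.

Mode = (α−1)/β = 32.6/6.2 = 5.258.
Mean = α/β = 33.6/6.2 = 5.419.
Difference = 5.419 − 5.258 = 0.161.

0.161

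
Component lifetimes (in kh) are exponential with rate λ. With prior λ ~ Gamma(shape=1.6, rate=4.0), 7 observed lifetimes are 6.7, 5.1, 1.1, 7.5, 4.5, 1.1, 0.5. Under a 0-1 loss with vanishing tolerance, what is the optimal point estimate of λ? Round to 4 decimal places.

0.2492

Σ times = 26.5. Posterior: Gamma(shape = 1.6+7 = 8.6, rate = 4.0+26.5 = 30.5).
Mode = (α−1)/β = 7.6/30.5 = 0.2492.
Mean = α/β = 8.6/30.5 = 0.2820.
This is the posterior mode — the MAP estimate.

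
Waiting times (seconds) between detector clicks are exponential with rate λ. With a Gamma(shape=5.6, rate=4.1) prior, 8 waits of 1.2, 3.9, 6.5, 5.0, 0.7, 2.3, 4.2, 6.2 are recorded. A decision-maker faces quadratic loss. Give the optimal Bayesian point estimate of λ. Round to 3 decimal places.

0.399

Σ times = 30.0. Posterior: Gamma(shape = 5.6+8 = 13.6, rate = 4.1+30.0 = 34.1).
Mode = (α−1)/β = 12.6/34.1 = 0.370.
Mean = α/β = 13.6/34.1 = 0.399.
Quadratic loss ⇒ the optimal estimator is the posterior mean.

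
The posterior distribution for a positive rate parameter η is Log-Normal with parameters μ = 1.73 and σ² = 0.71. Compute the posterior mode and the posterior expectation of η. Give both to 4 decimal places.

MAP = 2.7732, posterior mean = 8.0446

Mode = exp(μ − σ²) = exp(1.02) = 2.7732.
Mean = exp(μ + σ²/2) = exp(2.085) = 8.0446.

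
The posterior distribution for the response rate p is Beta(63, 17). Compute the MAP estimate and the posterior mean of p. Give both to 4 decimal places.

MAP: 0.7949. Posterior mean: 0.7875.

Mode = (63−1)/(63+17−2) = 62/78 = 0.7949.
Mean = 63/(63+17) = 63/80 = 0.7875.
Mode > mean: the posterior has a left tail.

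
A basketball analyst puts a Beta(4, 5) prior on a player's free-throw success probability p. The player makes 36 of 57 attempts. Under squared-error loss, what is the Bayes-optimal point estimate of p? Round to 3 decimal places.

0.606

Posterior: Beta(4+36, 5+21) = Beta(40, 26).
Mode = (40−1)/(40+26−2) = 39/64 = 0.609.
Mean = 40/(40+26) = 40/66 = 0.606.
Squared-error loss ⇒ the optimal estimator is the posterior mean.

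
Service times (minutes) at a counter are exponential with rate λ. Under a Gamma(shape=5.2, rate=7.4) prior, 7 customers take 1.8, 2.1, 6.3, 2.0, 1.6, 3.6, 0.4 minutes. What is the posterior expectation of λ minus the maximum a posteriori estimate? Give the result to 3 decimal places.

0.040

Σ times = 17.8. Posterior: Gamma(shape = 5.2+7 = 12.2, rate = 7.4+17.8 = 25.2).
Mode = (α−1)/β = 11.2/25.2 = 0.444.
Mean = α/β = 12.2/25.2 = 0.484.
Difference = 0.484 − 0.444 = 0.040.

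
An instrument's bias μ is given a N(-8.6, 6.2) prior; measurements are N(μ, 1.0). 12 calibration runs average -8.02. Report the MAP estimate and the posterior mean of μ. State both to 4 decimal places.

Posterior for μ is Normal. Precision-weighted mean: (1/6.2·-8.6 + 12/1.0·-8.02) / (1/6.2 + 12/1.0) = -8.0277.
A Normal posterior is symmetric, so mode = mean.

MAP: -8.0277. Posterior mean: -8.0277.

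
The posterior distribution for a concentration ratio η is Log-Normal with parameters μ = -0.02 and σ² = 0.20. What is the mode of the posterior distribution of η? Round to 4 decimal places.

0.8025

Mode = exp(μ − σ²) = exp(-0.22) = 0.8025.
Mean = exp(μ + σ²/2) = exp(0.080) = 1.0833.
This is the posterior mode — the MAP estimate.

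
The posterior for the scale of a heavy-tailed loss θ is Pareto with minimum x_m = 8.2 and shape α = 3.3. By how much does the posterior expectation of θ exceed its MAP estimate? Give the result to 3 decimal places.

3.565

The Pareto density is strictly decreasing on [x_m, ∞), so the mode is x_m = 8.200.
Mean = α·x_m/(α−1) = 3.3·8.2/2.3 = 11.765.
Difference = 11.765 − 8.200 = 3.565.
The mean is pulled above the mode by the posterior's right skew.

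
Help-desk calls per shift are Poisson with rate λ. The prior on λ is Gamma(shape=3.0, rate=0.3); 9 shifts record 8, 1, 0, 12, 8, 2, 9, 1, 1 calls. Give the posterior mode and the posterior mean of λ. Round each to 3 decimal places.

Σ counts = 42. Posterior: Gamma(shape = 3.0+42 = 45.0, rate = 0.3+9 = 9.3).
Mode = (α−1)/β = 44.0/9.3 = 4.731.
Mean = α/β = 45.0/9.3 = 4.839.

λ_MAP = 4.731, E[λ|data] = 4.839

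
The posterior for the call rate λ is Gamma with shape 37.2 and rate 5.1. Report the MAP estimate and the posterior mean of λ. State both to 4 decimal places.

MAP = 7.0980, posterior mean = 7.2941

Mode = (α−1)/β = 36.2/5.1 = 7.0980.
Mean = α/β = 37.2/5.1 = 7.2941.
Mean > mode: the posterior has a right tail.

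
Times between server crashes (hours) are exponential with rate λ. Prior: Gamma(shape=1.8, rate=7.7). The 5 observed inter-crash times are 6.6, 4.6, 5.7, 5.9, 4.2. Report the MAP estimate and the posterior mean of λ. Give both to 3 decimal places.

Σ times = 27.0. Posterior: Gamma(shape = 1.8+5 = 6.8, rate = 7.7+27.0 = 34.7).
Mode = (α−1)/β = 5.8/34.7 = 0.167.
Mean = α/β = 6.8/34.7 = 0.196.
The posterior is right-skewed, so the mean exceeds the mode.

MAP: 0.167. Posterior mean: 0.196.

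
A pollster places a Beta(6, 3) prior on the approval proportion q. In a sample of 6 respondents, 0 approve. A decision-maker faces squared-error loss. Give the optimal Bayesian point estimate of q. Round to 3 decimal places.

0.400

Posterior: Beta(6+0, 3+6) = Beta(6, 9).
Mode = (6−1)/(6+9−2) = 5/13 = 0.385.
Mean = 6/(6+9) = 6/15 = 0.400.
Squared-error loss ⇒ the optimal estimator is the posterior mean.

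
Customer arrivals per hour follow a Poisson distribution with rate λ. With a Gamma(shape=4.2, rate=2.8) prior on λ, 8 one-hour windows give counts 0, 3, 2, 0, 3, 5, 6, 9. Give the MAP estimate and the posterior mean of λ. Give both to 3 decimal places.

λ_MAP = 2.889, E[λ|data] = 2.981

Σ counts = 28. Posterior: Gamma(shape = 4.2+28 = 32.2, rate = 2.8+8 = 10.8).
Mode = (α−1)/β = 31.2/10.8 = 2.889.
Mean = α/β = 32.2/10.8 = 2.981.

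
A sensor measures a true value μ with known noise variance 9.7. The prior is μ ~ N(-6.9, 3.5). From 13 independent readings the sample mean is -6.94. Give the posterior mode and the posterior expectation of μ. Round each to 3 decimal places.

μ_MAP = -6.933, E[μ|data] = -6.933

Posterior for μ is Normal. Precision-weighted mean: (1/3.5·-6.9 + 13/9.7·-6.94) / (1/3.5 + 13/9.7) = -6.933.
A Normal posterior is symmetric, so mode = mean.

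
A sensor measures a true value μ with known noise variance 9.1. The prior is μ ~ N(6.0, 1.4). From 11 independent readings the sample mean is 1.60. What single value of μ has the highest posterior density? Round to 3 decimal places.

3.234

Posterior for μ is Normal. Precision-weighted mean: (1/1.4·6.0 + 11/9.1·1.60) / (1/1.4 + 11/9.1) = 3.234.
A Normal posterior is symmetric, so mode = mean.
This is the posterior mode — the MAP estimate.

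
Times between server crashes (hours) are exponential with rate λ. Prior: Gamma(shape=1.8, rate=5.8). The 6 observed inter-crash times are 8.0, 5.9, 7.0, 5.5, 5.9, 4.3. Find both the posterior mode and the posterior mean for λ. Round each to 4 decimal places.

MAP: 0.1604. Posterior mean: 0.1840.

Σ times = 36.6. Posterior: Gamma(shape = 1.8+6 = 7.8, rate = 5.8+36.6 = 42.4).
Mode = (α−1)/β = 6.8/42.4 = 0.1604.
Mean = α/β = 7.8/42.4 = 0.1840.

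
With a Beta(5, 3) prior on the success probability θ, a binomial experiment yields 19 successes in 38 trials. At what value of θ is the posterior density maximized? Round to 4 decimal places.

Posterior: Beta(5+19, 3+19) = Beta(24, 22).
Mode = (24−1)/(24+22−2) = 23/44 = 0.5227.
Mean = 24/(24+22) = 24/46 = 0.5217.
This is the posterior mode — the MAP estimate.

0.5227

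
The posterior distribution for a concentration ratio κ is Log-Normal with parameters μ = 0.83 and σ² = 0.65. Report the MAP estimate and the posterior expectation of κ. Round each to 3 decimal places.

κ_MAP = 1.197, E[κ|data] = 3.174

Mode = exp(μ − σ²) = exp(0.18) = 1.197.
Mean = exp(μ + σ²/2) = exp(1.155) = 3.174.
Right-skewed posterior ⇒ mode < mean.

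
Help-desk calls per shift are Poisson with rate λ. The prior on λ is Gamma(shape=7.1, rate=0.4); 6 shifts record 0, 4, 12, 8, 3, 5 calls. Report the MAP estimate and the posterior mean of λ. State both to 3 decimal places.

Σ counts = 32. Posterior: Gamma(shape = 7.1+32 = 39.1, rate = 0.4+6 = 6.4).
Mode = (α−1)/β = 38.1/6.4 = 5.953.
Mean = α/β = 39.1/6.4 = 6.109.

MAP = 5.953, posterior mean = 6.109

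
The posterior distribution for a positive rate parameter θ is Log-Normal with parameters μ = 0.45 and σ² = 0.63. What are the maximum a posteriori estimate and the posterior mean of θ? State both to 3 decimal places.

maximum a posteriori estimate = 0.835, posterior mean = 2.149

Mode = exp(μ − σ²) = exp(-0.18) = 0.835.
Mean = exp(μ + σ²/2) = exp(0.765) = 2.149.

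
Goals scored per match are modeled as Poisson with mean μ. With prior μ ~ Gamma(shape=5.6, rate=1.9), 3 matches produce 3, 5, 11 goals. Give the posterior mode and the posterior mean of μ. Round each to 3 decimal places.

Σ counts = 19. Posterior: Gamma(shape = 5.6+19 = 24.6, rate = 1.9+3 = 4.9).
Mode = (α−1)/β = 23.6/4.9 = 4.816.
Mean = α/β = 24.6/4.9 = 5.020.

MAP = 4.816, posterior mean = 5.020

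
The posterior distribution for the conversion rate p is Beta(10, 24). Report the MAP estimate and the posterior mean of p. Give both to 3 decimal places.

Mode = (10−1)/(10+24−2) = 9/32 = 0.281.
Mean = 10/(10+24) = 10/34 = 0.294.
The mean is pulled above the mode by the posterior's right skew.

MAP = 0.281, posterior mean = 0.294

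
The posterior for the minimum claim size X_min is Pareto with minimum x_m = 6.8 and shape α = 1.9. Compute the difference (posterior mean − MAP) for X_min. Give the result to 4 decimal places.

The Pareto density is strictly decreasing on [x_m, ∞), so the mode is x_m = 6.8000.
Mean = α·x_m/(α−1) = 1.9·6.8/0.9 = 14.3556.
Difference = 14.3556 − 6.8000 = 7.5556.

7.5556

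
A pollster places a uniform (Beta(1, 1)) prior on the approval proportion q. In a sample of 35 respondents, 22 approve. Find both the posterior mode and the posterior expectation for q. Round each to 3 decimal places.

q_MAP = 0.629, E[q|data] = 0.622

Posterior: Beta(1+22, 1+13) = Beta(23, 14).
Mode = (23−1)/(23+14−2) = 22/35 = 0.629.
Mean = 23/(23+14) = 23/37 = 0.622.
The mean is pulled below the mode by the posterior's left skew.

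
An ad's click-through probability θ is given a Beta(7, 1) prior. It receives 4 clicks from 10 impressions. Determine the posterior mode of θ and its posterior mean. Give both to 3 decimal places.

Posterior: Beta(7+4, 1+6) = Beta(11, 7).
Mode = (11−1)/(11+7−2) = 10/16 = 0.625.
Mean = 11/(11+7) = 11/18 = 0.611.

MAP = 0.625; posterior mean = 0.611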